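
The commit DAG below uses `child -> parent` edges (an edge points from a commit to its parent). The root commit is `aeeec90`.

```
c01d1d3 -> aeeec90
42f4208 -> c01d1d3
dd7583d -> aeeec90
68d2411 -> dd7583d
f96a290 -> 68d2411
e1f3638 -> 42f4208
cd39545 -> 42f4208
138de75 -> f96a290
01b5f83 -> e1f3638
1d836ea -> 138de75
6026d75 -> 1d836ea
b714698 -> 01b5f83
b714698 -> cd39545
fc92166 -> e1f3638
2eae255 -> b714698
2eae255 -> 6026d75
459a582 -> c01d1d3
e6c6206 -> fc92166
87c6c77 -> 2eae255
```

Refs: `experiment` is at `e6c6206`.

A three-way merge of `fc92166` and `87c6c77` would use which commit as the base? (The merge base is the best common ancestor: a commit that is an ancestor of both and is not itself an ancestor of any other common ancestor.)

e1f3638

Ancestors of fc92166: {42f4208, aeeec90, c01d1d3, e1f3638, fc92166}.
Ancestors of 87c6c77: {01b5f83, 138de75, 1d836ea, 2eae255, 42f4208, 6026d75, 68d2411, 87c6c77, aeeec90, b714698, c01d1d3, cd39545, dd7583d, e1f3638, f96a290}.
Common ancestors: {42f4208, aeeec90, c01d1d3, e1f3638}.
Among these, e1f3638 is not an ancestor of any other common ancestor — it is the merge base.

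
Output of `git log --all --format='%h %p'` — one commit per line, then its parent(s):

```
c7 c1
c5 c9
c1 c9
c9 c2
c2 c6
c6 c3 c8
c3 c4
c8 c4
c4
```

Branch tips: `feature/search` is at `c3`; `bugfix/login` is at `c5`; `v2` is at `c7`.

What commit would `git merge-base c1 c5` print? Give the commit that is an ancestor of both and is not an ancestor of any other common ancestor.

c9

Ancestors of c1: {c1, c2, c3, c4, c6, c8, c9}.
Ancestors of c5: {c2, c3, c4, c5, c6, c8, c9}.
Common ancestors: {c2, c3, c4, c6, c8, c9}.
Among these, c9 is not an ancestor of any other common ancestor — it is the merge base.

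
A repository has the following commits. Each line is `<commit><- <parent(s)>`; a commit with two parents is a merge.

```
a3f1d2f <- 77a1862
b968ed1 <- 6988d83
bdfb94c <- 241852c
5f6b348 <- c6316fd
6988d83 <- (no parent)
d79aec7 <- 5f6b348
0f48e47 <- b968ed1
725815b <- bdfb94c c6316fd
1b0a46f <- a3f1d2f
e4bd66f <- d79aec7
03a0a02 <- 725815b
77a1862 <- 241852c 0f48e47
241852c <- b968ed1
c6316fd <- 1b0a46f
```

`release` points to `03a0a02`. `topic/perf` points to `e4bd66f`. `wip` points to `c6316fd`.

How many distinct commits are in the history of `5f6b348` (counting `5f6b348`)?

Walking parent pointers from 5f6b348: reachable set = {0f48e47, 1b0a46f, 241852c, 5f6b348, 6988d83, 77a1862, a3f1d2f, b968ed1, c6316fd}.
That is 9 commits.

9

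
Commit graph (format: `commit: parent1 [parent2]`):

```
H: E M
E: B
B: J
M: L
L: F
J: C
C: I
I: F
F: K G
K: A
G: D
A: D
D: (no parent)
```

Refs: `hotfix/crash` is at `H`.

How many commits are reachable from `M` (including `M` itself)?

Walking parent pointers from M: reachable set = {A, D, F, G, K, L, M}.
That is 7 commits.

7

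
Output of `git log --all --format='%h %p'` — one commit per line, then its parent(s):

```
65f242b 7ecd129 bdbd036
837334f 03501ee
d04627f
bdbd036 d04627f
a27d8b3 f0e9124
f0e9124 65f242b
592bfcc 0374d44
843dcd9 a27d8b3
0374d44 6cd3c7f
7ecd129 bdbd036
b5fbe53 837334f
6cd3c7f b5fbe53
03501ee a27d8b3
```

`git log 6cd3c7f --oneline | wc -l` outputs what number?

10

Walking parent pointers from 6cd3c7f: reachable set = {03501ee, 65f242b, 6cd3c7f, 7ecd129, 837334f, a27d8b3, b5fbe53, bdbd036, d04627f, f0e9124}.
That is 10 commits.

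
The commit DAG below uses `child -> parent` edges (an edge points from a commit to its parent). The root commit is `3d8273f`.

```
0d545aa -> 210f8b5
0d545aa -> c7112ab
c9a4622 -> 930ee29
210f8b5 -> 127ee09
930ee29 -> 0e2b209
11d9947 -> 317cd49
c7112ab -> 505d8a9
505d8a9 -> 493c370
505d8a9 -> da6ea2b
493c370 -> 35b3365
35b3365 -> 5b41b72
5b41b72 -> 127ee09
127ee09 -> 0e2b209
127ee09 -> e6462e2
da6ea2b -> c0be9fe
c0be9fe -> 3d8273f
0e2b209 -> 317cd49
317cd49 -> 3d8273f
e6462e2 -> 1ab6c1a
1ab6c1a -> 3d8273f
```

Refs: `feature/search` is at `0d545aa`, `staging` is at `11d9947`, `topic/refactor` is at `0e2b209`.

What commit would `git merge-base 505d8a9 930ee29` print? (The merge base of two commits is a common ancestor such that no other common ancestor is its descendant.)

0e2b209

Ancestors of 505d8a9: {0e2b209, 127ee09, 1ab6c1a, 317cd49, 35b3365, 3d8273f, 493c370, 505d8a9, 5b41b72, c0be9fe, da6ea2b, e6462e2}.
Ancestors of 930ee29: {0e2b209, 317cd49, 3d8273f, 930ee29}.
Common ancestors: {0e2b209, 317cd49, 3d8273f}.
Among these, 0e2b209 is not an ancestor of any other common ancestor — it is the merge base.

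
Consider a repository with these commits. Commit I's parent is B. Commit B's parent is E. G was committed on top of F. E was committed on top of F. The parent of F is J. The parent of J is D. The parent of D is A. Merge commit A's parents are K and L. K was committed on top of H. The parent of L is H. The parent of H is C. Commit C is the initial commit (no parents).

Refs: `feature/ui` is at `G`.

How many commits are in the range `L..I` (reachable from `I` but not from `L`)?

8

Reachable from I: {A, B, C, D, E, F, H, I, J, K, L}.
Reachable from L: {C, H, L}.
In I's history but not L's: {A, B, D, E, F, I, J, K} — 8 commits.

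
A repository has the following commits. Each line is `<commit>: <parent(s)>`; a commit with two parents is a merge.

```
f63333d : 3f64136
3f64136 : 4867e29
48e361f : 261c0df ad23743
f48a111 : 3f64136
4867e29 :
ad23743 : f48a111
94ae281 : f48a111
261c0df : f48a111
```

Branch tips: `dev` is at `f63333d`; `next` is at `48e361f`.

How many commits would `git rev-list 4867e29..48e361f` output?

5

Reachable from 48e361f: {261c0df, 3f64136, 4867e29, 48e361f, ad23743, f48a111}.
Reachable from 4867e29: {4867e29}.
In 48e361f's history but not 4867e29's: {261c0df, 3f64136, 48e361f, ad23743, f48a111} — 5 commits.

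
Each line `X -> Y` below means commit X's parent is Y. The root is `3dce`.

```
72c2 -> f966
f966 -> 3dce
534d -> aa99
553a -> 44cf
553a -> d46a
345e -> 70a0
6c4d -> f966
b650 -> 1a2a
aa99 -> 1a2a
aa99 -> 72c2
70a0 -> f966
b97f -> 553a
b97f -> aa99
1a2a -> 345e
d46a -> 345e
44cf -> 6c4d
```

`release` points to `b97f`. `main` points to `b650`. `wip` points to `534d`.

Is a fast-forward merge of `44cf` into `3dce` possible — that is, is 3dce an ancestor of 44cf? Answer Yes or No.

A fast-forward from 3dce to 44cf is possible iff 3dce is an ancestor of 44cf.
Ancestors of 44cf: {3dce, 44cf, 6c4d, f966}.
3dce is among them, so fast-forward is possible.

Yes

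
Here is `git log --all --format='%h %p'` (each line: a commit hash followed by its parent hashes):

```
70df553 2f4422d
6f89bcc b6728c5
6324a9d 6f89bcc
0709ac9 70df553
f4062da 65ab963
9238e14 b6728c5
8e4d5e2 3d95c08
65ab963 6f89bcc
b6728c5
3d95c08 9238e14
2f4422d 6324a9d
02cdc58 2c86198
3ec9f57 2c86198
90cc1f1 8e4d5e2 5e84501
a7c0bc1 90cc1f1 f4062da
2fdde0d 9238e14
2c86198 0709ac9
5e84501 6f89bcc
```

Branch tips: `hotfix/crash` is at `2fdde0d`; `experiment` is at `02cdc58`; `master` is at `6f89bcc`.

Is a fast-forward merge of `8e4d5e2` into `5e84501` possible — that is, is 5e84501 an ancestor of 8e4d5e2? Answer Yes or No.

A fast-forward from 5e84501 to 8e4d5e2 is possible iff 5e84501 is an ancestor of 8e4d5e2.
Ancestors of 8e4d5e2: {3d95c08, 8e4d5e2, 9238e14, b6728c5}.
5e84501 is not among them, so fast-forward is not possible.

No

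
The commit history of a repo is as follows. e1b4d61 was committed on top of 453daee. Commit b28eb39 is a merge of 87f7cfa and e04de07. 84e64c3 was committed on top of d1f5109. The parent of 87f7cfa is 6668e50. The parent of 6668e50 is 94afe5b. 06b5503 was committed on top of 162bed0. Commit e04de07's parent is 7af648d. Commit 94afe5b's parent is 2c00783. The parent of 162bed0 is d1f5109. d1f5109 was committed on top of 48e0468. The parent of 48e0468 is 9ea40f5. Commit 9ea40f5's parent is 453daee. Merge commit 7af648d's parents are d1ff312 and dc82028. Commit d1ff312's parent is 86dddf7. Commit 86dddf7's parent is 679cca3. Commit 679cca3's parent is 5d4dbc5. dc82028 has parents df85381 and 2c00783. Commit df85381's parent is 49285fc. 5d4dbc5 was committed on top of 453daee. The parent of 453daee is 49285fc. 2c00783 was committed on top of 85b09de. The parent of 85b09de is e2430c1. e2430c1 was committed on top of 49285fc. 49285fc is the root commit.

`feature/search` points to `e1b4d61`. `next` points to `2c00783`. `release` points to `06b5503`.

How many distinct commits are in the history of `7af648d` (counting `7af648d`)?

12

Walking parent pointers from 7af648d: reachable set = {2c00783, 453daee, 49285fc, 5d4dbc5, 679cca3, 7af648d, 85b09de, 86dddf7, d1ff312, dc82028, df85381, e2430c1}.
That is 12 commits.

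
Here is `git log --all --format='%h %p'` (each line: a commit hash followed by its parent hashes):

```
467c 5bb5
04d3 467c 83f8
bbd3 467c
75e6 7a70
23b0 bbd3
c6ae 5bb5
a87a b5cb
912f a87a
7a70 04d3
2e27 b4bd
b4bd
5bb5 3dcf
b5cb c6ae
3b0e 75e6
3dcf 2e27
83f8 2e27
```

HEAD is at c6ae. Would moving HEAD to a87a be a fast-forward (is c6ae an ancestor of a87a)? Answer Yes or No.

A fast-forward from c6ae to a87a is possible iff c6ae is an ancestor of a87a.
Ancestors of a87a: {2e27, 3dcf, 5bb5, a87a, b4bd, b5cb, c6ae}.
c6ae is among them, so fast-forward is possible.

Yes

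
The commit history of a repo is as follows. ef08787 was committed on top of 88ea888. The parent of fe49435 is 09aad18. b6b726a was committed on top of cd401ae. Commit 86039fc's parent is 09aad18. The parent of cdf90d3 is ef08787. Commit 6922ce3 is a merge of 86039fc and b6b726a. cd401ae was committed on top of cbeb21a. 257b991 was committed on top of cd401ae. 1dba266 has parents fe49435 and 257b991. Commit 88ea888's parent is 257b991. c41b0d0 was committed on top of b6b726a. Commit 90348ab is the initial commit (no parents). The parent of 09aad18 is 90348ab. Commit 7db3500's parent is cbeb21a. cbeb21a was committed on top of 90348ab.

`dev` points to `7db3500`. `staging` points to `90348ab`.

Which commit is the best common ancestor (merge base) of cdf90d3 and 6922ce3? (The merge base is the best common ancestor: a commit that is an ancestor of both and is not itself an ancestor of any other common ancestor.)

Ancestors of cdf90d3: {257b991, 88ea888, 90348ab, cbeb21a, cd401ae, cdf90d3, ef08787}.
Ancestors of 6922ce3: {09aad18, 6922ce3, 86039fc, 90348ab, b6b726a, cbeb21a, cd401ae}.
Common ancestors: {90348ab, cbeb21a, cd401ae}.
Among these, cd401ae is not an ancestor of any other common ancestor — it is the merge base.

cd401ae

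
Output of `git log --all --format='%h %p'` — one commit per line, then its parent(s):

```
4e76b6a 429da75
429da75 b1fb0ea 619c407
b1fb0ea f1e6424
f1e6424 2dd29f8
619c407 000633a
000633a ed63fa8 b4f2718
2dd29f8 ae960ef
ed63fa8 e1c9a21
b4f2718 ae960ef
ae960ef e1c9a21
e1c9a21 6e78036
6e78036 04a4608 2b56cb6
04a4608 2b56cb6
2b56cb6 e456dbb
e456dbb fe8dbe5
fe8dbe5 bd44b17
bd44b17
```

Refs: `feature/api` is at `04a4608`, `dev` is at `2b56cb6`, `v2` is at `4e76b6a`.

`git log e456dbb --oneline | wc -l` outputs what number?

Walking parent pointers from e456dbb: reachable set = {bd44b17, e456dbb, fe8dbe5}.
That is 3 commits.

3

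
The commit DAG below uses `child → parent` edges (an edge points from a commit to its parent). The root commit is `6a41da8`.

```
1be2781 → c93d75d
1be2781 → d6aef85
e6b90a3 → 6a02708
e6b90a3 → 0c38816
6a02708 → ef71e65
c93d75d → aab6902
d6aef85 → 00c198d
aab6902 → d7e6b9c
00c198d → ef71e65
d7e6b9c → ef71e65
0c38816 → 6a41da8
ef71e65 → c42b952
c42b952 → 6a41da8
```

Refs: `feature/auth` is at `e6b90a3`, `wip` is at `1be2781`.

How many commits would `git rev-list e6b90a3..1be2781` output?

6

Reachable from 1be2781: {00c198d, 1be2781, 6a41da8, aab6902, c42b952, c93d75d, d6aef85, d7e6b9c, ef71e65}.
Reachable from e6b90a3: {0c38816, 6a02708, 6a41da8, c42b952, e6b90a3, ef71e65}.
In 1be2781's history but not e6b90a3's: {00c198d, 1be2781, aab6902, c93d75d, d6aef85, d7e6b9c} — 6 commits.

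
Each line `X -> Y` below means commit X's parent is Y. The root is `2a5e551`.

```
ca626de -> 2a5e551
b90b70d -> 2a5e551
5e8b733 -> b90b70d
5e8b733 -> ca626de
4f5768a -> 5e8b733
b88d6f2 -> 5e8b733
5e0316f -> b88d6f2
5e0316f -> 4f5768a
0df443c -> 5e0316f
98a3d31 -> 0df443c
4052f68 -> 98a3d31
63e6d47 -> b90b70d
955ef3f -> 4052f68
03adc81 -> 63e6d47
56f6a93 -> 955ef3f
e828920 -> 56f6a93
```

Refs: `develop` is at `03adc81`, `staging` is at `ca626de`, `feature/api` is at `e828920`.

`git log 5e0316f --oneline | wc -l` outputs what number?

Walking parent pointers from 5e0316f: reachable set = {2a5e551, 4f5768a, 5e0316f, 5e8b733, b88d6f2, b90b70d, ca626de}.
That is 7 commits.

7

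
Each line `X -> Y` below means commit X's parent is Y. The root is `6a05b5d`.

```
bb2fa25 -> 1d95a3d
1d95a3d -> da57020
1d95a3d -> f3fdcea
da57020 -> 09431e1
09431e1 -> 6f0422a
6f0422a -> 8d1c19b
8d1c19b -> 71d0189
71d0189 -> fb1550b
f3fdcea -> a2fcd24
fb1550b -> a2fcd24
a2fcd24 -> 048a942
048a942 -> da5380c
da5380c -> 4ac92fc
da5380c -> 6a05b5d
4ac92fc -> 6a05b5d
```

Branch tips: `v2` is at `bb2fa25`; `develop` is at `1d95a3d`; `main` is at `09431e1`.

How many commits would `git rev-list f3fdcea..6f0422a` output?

4

Reachable from 6f0422a: {048a942, 4ac92fc, 6a05b5d, 6f0422a, 71d0189, 8d1c19b, a2fcd24, da5380c, fb1550b}.
Reachable from f3fdcea: {048a942, 4ac92fc, 6a05b5d, a2fcd24, da5380c, f3fdcea}.
In 6f0422a's history but not f3fdcea's: {6f0422a, 71d0189, 8d1c19b, fb1550b} — 4 commits.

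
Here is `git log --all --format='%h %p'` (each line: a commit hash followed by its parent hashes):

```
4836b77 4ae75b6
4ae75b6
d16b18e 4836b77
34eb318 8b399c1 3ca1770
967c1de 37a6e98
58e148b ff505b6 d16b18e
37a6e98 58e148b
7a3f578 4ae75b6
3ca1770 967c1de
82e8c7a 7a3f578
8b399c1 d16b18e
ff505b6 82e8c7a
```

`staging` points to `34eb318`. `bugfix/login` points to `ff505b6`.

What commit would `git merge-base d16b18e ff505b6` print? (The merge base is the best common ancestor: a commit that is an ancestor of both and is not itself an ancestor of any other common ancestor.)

4ae75b6

Ancestors of d16b18e: {4836b77, 4ae75b6, d16b18e}.
Ancestors of ff505b6: {4ae75b6, 7a3f578, 82e8c7a, ff505b6}.
Common ancestors: {4ae75b6}.
The only common ancestor is 4ae75b6, so it is the merge base.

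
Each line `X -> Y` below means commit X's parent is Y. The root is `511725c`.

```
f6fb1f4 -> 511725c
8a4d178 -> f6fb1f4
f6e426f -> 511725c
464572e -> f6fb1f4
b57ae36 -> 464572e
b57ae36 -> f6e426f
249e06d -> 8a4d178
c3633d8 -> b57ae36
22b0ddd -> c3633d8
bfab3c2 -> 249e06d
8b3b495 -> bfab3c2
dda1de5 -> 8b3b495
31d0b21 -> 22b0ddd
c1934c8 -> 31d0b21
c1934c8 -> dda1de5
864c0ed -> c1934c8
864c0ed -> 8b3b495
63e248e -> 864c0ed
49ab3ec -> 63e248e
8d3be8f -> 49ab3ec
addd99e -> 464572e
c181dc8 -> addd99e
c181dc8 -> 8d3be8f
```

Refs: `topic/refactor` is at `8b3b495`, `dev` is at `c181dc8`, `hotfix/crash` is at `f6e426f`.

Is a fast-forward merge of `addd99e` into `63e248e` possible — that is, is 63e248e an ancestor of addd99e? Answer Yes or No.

No

A fast-forward from 63e248e to addd99e is possible iff 63e248e is an ancestor of addd99e.
Ancestors of addd99e: {464572e, 511725c, addd99e, f6fb1f4}.
63e248e is not among them, so fast-forward is not possible.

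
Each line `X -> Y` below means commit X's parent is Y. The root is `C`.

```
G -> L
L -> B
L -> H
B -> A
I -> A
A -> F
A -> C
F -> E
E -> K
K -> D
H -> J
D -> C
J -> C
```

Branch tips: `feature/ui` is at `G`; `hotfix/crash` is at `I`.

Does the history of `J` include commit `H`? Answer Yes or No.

Ancestors of J: {C, J}.
H is not in that set, so it is not an ancestor of J.

No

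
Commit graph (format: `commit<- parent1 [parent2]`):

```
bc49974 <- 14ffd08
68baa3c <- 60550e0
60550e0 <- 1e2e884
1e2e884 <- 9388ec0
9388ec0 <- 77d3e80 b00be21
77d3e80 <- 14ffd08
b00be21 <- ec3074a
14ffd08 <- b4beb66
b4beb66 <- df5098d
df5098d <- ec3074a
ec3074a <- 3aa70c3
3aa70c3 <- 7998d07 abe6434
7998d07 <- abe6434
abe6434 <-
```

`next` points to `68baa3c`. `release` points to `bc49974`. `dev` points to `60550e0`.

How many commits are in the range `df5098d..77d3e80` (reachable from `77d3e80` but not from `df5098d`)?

3

Reachable from 77d3e80: {14ffd08, 3aa70c3, 77d3e80, 7998d07, abe6434, b4beb66, df5098d, ec3074a}.
Reachable from df5098d: {3aa70c3, 7998d07, abe6434, df5098d, ec3074a}.
In 77d3e80's history but not df5098d's: {14ffd08, 77d3e80, b4beb66} — 3 commits.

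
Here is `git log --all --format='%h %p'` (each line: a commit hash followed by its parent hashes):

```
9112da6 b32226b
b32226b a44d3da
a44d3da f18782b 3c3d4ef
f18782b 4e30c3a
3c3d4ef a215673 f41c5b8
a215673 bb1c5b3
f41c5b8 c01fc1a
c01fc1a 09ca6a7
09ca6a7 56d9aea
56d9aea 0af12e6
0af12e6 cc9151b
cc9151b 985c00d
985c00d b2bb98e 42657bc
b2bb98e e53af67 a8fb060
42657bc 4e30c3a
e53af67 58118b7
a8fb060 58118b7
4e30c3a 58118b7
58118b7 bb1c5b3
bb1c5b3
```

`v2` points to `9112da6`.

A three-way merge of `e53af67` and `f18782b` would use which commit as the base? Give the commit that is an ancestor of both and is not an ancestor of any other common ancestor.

Ancestors of e53af67: {58118b7, bb1c5b3, e53af67}.
Ancestors of f18782b: {4e30c3a, 58118b7, bb1c5b3, f18782b}.
Common ancestors: {58118b7, bb1c5b3}.
Among these, 58118b7 is not an ancestor of any other common ancestor — it is the merge base.

58118b7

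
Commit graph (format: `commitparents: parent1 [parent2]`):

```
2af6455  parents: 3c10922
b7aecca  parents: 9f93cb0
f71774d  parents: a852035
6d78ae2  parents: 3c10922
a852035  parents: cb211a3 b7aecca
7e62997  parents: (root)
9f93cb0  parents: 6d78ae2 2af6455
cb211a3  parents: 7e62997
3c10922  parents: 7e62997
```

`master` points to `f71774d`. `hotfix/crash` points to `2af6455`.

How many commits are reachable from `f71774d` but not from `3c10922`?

7

Reachable from f71774d: {2af6455, 3c10922, 6d78ae2, 7e62997, 9f93cb0, a852035, b7aecca, cb211a3, f71774d}.
Reachable from 3c10922: {3c10922, 7e62997}.
In f71774d's history but not 3c10922's: {2af6455, 6d78ae2, 9f93cb0, a852035, b7aecca, cb211a3, f71774d} — 7 commits.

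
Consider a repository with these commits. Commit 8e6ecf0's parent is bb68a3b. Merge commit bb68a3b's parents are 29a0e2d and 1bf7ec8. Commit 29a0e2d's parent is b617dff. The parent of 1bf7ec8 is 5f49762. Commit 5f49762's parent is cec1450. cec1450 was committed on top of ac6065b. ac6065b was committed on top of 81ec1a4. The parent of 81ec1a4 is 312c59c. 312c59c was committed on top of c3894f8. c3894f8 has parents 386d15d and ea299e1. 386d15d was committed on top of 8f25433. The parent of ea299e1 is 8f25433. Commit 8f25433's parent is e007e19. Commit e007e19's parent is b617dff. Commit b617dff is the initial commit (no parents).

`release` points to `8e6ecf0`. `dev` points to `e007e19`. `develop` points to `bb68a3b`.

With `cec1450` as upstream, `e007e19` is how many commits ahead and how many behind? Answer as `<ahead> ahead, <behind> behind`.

0 ahead, 8 behind

Reachable from e007e19: {b617dff, e007e19}.
Reachable from cec1450: {312c59c, 386d15d, 81ec1a4, 8f25433, ac6065b, b617dff, c3894f8, cec1450, e007e19, ea299e1}.
Only in e007e19's history (ahead): {} — 0.
Only in cec1450's history (behind): {312c59c, 386d15d, 81ec1a4, 8f25433, ac6065b, c3894f8, cec1450, ea299e1} — 8.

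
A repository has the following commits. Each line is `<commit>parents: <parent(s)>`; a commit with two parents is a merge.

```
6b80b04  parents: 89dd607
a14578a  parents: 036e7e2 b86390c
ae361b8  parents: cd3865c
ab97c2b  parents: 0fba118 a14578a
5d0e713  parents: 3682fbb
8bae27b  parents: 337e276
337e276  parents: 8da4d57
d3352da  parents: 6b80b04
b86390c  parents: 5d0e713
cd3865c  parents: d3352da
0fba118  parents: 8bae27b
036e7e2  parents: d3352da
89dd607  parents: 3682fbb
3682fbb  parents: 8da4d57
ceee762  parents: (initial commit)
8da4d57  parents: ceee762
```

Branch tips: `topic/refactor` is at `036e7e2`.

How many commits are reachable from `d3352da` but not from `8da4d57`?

4

Reachable from d3352da: {3682fbb, 6b80b04, 89dd607, 8da4d57, ceee762, d3352da}.
Reachable from 8da4d57: {8da4d57, ceee762}.
In d3352da's history but not 8da4d57's: {3682fbb, 6b80b04, 89dd607, d3352da} — 4 commits.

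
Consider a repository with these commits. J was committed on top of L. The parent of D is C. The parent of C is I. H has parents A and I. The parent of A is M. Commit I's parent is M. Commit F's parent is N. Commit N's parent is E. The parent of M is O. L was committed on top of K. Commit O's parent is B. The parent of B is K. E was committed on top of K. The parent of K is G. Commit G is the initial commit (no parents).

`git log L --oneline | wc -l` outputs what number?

Walking parent pointers from L: reachable set = {G, K, L}.
That is 3 commits.

3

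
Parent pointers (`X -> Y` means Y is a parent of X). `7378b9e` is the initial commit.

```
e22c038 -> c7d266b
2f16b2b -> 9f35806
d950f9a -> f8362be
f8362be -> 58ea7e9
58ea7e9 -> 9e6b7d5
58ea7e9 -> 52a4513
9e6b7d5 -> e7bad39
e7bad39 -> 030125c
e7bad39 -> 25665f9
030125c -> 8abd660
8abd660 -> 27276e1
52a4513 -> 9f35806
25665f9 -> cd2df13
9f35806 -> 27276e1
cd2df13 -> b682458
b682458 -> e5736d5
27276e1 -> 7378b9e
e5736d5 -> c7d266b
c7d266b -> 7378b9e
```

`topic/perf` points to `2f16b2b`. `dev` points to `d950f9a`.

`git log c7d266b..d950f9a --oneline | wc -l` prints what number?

Reachable from d950f9a: {030125c, 25665f9, 27276e1, 52a4513, 58ea7e9, 7378b9e, 8abd660, 9e6b7d5, 9f35806, b682458, c7d266b, cd2df13, d950f9a, e5736d5, e7bad39, f8362be}.
Reachable from c7d266b: {7378b9e, c7d266b}.
In d950f9a's history but not c7d266b's: {030125c, 25665f9, 27276e1, 52a4513, 58ea7e9, 8abd660, 9e6b7d5, 9f35806, b682458, cd2df13, d950f9a, e5736d5, e7bad39, f8362be} — 14 commits.

14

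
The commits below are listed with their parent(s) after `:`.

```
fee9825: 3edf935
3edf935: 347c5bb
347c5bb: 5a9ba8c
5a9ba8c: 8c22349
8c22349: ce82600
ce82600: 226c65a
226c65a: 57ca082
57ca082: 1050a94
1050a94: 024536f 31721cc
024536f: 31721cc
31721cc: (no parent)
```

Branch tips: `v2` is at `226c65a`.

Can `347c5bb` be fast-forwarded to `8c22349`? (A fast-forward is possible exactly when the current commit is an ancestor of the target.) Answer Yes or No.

A fast-forward from 347c5bb to 8c22349 is possible iff 347c5bb is an ancestor of 8c22349.
Ancestors of 8c22349: {024536f, 1050a94, 226c65a, 31721cc, 57ca082, 8c22349, ce82600}.
347c5bb is not among them, so fast-forward is not possible.

No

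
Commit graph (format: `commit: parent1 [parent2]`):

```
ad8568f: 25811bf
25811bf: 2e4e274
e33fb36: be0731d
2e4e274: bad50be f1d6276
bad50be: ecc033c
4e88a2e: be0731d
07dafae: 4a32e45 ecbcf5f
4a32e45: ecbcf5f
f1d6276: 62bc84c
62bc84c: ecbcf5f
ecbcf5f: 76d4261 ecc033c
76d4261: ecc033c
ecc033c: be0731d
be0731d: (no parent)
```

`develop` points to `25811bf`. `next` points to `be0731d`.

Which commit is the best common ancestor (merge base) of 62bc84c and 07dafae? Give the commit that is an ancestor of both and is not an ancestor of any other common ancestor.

ecbcf5f

Ancestors of 62bc84c: {62bc84c, 76d4261, be0731d, ecbcf5f, ecc033c}.
Ancestors of 07dafae: {07dafae, 4a32e45, 76d4261, be0731d, ecbcf5f, ecc033c}.
Common ancestors: {76d4261, be0731d, ecbcf5f, ecc033c}.
Among these, ecbcf5f is not an ancestor of any other common ancestor — it is the merge base.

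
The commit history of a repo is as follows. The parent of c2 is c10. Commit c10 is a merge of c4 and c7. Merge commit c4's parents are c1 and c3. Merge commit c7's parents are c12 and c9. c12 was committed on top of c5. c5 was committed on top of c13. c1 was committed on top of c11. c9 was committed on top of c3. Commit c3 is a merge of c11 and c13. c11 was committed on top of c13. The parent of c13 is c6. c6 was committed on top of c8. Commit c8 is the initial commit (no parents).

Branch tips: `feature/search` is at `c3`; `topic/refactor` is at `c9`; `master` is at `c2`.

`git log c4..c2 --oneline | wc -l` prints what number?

6

Reachable from c2: {c1, c10, c11, c12, c13, c2, c3, c4, c5, c6, c7, c8, c9}.
Reachable from c4: {c1, c11, c13, c3, c4, c6, c8}.
In c2's history but not c4's: {c10, c12, c2, c5, c7, c9} — 6 commits.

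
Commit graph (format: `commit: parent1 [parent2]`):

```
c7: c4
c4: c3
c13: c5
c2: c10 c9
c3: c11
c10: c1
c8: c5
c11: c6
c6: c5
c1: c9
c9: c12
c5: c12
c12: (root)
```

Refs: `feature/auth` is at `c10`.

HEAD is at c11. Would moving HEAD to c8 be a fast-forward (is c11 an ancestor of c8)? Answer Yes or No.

A fast-forward from c11 to c8 is possible iff c11 is an ancestor of c8.
Ancestors of c8: {c12, c5, c8}.
c11 is not among them, so fast-forward is not possible.

No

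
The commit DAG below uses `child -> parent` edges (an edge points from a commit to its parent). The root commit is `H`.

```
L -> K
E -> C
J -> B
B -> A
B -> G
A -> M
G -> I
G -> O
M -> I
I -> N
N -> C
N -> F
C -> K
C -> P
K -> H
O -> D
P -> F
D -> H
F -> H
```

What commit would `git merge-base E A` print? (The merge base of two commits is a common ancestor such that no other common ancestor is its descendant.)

Ancestors of E: {C, E, F, H, K, P}.
Ancestors of A: {A, C, F, H, I, K, M, N, P}.
Common ancestors: {C, F, H, K, P}.
Among these, C is not an ancestor of any other common ancestor — it is the merge base.

C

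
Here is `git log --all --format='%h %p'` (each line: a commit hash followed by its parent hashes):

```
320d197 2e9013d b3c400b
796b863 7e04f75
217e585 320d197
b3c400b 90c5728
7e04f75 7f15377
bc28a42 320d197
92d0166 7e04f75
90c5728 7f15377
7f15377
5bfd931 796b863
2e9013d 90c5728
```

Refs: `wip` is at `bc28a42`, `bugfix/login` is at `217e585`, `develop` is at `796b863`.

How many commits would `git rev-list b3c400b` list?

3

Walking parent pointers from b3c400b: reachable set = {7f15377, 90c5728, b3c400b}.
That is 3 commits.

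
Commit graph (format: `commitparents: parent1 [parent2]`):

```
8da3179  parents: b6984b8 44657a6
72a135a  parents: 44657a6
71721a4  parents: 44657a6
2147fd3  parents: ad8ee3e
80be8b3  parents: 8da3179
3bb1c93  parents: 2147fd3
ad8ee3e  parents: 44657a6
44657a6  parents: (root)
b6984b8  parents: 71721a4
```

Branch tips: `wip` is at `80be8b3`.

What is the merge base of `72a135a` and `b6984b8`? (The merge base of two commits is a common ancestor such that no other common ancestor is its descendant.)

Ancestors of 72a135a: {44657a6, 72a135a}.
Ancestors of b6984b8: {44657a6, 71721a4, b6984b8}.
Common ancestors: {44657a6}.
The only common ancestor is 44657a6, so it is the merge base.

44657a6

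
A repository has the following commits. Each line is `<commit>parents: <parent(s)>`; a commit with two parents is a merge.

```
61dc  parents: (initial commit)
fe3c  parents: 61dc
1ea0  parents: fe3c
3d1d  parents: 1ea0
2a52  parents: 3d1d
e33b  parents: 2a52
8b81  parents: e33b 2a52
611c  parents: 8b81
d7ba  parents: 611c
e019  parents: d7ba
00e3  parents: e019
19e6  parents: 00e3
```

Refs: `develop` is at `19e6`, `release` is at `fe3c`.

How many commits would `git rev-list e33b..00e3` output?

Reachable from 00e3: {00e3, 1ea0, 2a52, 3d1d, 611c, 61dc, 8b81, d7ba, e019, e33b, fe3c}.
Reachable from e33b: {1ea0, 2a52, 3d1d, 61dc, e33b, fe3c}.
In 00e3's history but not e33b's: {00e3, 611c, 8b81, d7ba, e019} — 5 commits.

5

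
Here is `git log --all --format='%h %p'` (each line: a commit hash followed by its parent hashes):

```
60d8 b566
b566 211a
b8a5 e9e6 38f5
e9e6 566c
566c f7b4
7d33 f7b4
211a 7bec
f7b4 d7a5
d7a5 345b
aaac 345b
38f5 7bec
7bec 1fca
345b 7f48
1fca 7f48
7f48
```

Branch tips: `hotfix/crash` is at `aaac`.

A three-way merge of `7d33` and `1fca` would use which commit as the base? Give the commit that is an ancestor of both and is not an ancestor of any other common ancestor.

7f48

Ancestors of 7d33: {345b, 7d33, 7f48, d7a5, f7b4}.
Ancestors of 1fca: {1fca, 7f48}.
Common ancestors: {7f48}.
The only common ancestor is 7f48, so it is the merge base.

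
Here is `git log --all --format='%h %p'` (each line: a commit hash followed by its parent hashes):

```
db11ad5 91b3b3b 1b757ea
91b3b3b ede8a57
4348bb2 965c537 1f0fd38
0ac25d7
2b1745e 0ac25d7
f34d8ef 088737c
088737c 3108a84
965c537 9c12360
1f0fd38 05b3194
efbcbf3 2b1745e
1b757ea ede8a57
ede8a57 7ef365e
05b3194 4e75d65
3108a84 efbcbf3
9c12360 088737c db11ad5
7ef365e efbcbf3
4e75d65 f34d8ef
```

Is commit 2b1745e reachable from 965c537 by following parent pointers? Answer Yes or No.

Yes

Ancestors of 965c537 (commits reachable by following parents): {088737c, 0ac25d7, 1b757ea, 2b1745e, 3108a84, 7ef365e, 91b3b3b, 965c537, 9c12360, db11ad5, ede8a57, efbcbf3}.
2b1745e is in that set, so it is an ancestor of 965c537.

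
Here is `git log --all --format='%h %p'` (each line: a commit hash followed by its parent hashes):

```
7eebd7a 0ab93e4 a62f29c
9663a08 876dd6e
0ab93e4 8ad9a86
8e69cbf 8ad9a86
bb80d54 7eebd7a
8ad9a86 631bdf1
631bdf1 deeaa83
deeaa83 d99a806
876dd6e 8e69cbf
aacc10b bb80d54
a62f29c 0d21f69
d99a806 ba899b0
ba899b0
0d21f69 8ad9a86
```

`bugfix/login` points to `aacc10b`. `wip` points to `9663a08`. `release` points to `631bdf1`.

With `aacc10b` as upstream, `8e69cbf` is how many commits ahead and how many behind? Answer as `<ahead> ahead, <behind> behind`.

Reachable from 8e69cbf: {631bdf1, 8ad9a86, 8e69cbf, ba899b0, d99a806, deeaa83}.
Reachable from aacc10b: {0ab93e4, 0d21f69, 631bdf1, 7eebd7a, 8ad9a86, a62f29c, aacc10b, ba899b0, bb80d54, d99a806, deeaa83}.
Only in 8e69cbf's history (ahead): {8e69cbf} — 1.
Only in aacc10b's history (behind): {0ab93e4, 0d21f69, 7eebd7a, a62f29c, aacc10b, bb80d54} — 6.

1 ahead, 6 behind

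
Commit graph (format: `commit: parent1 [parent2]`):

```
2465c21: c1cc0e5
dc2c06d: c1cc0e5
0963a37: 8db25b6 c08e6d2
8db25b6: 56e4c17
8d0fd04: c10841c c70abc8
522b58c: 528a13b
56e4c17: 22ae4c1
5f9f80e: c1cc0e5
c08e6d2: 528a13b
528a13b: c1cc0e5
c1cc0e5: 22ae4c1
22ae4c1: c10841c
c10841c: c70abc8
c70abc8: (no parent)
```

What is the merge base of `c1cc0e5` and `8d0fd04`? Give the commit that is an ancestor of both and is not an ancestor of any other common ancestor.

c10841c

Ancestors of c1cc0e5: {22ae4c1, c10841c, c1cc0e5, c70abc8}.
Ancestors of 8d0fd04: {8d0fd04, c10841c, c70abc8}.
Common ancestors: {c10841c, c70abc8}.
Among these, c10841c is not an ancestor of any other common ancestor — it is the merge base.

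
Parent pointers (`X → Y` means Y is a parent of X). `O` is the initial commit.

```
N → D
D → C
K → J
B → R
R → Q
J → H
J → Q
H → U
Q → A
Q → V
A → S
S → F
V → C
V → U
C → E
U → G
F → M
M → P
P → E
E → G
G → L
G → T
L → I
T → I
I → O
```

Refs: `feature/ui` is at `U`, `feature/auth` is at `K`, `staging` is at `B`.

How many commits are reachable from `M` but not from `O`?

7

Reachable from M: {E, G, I, L, M, O, P, T}.
Reachable from O: {O}.
In M's history but not O's: {E, G, I, L, M, P, T} — 7 commits.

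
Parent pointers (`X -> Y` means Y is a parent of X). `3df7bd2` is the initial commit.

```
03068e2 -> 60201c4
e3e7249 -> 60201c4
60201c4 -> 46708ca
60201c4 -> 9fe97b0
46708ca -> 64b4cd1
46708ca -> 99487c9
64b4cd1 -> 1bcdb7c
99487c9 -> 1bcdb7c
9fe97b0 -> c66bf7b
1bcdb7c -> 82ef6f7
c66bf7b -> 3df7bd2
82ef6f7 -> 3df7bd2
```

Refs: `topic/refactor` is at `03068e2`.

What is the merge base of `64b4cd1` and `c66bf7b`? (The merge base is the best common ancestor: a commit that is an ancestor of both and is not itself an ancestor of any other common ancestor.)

3df7bd2

Ancestors of 64b4cd1: {1bcdb7c, 3df7bd2, 64b4cd1, 82ef6f7}.
Ancestors of c66bf7b: {3df7bd2, c66bf7b}.
Common ancestors: {3df7bd2}.
The only common ancestor is 3df7bd2, so it is the merge base.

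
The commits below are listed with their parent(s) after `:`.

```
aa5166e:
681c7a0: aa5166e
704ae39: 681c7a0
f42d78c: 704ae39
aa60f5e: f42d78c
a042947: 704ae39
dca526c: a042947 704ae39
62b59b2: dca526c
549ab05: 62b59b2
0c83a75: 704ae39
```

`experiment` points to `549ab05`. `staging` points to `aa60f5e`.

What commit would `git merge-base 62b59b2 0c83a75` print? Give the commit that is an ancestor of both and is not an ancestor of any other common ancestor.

Ancestors of 62b59b2: {62b59b2, 681c7a0, 704ae39, a042947, aa5166e, dca526c}.
Ancestors of 0c83a75: {0c83a75, 681c7a0, 704ae39, aa5166e}.
Common ancestors: {681c7a0, 704ae39, aa5166e}.
Among these, 704ae39 is not an ancestor of any other common ancestor — it is the merge base.

704ae39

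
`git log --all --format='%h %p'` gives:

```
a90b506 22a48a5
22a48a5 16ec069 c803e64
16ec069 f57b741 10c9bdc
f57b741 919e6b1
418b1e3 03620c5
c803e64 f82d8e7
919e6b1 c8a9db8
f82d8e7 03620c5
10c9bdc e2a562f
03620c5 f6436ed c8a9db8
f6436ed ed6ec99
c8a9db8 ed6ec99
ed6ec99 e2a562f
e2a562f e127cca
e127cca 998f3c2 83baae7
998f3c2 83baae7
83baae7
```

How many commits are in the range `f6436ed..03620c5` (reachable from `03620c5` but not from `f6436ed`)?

2

Reachable from 03620c5: {03620c5, 83baae7, 998f3c2, c8a9db8, e127cca, e2a562f, ed6ec99, f6436ed}.
Reachable from f6436ed: {83baae7, 998f3c2, e127cca, e2a562f, ed6ec99, f6436ed}.
In 03620c5's history but not f6436ed's: {03620c5, c8a9db8} — 2 commits.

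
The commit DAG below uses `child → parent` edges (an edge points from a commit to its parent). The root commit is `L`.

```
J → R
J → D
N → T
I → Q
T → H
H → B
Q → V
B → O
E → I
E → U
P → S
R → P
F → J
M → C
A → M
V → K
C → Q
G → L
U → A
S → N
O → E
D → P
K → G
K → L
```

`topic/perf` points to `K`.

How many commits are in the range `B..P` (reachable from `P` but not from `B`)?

Reachable from P: {A, B, C, E, G, H, I, K, L, M, N, O, P, Q, S, T, U, V}.
Reachable from B: {A, B, C, E, G, I, K, L, M, O, Q, U, V}.
In P's history but not B's: {H, N, P, S, T} — 5 commits.

5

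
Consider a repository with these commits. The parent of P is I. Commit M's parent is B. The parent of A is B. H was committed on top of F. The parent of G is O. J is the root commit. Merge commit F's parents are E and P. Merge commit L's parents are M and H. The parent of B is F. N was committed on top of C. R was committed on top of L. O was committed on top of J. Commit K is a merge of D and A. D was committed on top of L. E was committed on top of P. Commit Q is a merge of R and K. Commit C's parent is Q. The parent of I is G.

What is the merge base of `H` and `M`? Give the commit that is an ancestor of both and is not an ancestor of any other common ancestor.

Ancestors of H: {E, F, G, H, I, J, O, P}.
Ancestors of M: {B, E, F, G, I, J, M, O, P}.
Common ancestors: {E, F, G, I, J, O, P}.
Among these, F is not an ancestor of any other common ancestor — it is the merge base.

F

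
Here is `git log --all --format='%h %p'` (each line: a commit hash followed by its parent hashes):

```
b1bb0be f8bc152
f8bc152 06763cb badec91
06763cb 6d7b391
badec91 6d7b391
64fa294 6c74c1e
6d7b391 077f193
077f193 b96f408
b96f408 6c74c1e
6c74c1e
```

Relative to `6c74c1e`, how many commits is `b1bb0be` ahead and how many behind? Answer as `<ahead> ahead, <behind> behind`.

Reachable from b1bb0be: {06763cb, 077f193, 6c74c1e, 6d7b391, b1bb0be, b96f408, badec91, f8bc152}.
Reachable from 6c74c1e: {6c74c1e}.
Only in b1bb0be's history (ahead): {06763cb, 077f193, 6d7b391, b1bb0be, b96f408, badec91, f8bc152} — 7.
Only in 6c74c1e's history (behind): {} — 0.

7 ahead, 0 behind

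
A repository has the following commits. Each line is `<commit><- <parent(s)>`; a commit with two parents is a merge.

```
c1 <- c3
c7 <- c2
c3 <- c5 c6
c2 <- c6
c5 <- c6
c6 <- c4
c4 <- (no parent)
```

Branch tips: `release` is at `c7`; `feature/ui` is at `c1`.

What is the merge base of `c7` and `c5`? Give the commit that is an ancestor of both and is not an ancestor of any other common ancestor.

c6

Ancestors of c7: {c2, c4, c6, c7}.
Ancestors of c5: {c4, c5, c6}.
Common ancestors: {c4, c6}.
Among these, c6 is not an ancestor of any other common ancestor — it is the merge base.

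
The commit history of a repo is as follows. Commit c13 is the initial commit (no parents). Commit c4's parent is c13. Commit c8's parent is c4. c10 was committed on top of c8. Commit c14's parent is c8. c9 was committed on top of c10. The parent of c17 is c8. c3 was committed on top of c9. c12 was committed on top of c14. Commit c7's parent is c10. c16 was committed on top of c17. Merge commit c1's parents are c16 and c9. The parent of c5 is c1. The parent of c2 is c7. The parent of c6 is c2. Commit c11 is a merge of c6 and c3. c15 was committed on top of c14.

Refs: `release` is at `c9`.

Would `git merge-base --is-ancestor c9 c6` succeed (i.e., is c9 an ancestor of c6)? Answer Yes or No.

Ancestors of c6: {c10, c13, c2, c4, c6, c7, c8}.
c9 is not in that set, so it is not an ancestor of c6.

No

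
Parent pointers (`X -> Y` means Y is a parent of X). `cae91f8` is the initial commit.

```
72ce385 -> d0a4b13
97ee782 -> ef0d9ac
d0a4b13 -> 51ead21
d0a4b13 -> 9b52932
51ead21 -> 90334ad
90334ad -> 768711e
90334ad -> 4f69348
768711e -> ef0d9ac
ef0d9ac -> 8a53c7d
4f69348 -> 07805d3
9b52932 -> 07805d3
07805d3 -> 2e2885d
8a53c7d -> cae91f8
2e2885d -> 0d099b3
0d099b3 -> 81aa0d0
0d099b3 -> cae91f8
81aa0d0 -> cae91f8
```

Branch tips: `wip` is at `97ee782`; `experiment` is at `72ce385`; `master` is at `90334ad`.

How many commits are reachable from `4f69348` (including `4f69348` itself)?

6

Walking parent pointers from 4f69348: reachable set = {07805d3, 0d099b3, 2e2885d, 4f69348, 81aa0d0, cae91f8}.
That is 6 commits.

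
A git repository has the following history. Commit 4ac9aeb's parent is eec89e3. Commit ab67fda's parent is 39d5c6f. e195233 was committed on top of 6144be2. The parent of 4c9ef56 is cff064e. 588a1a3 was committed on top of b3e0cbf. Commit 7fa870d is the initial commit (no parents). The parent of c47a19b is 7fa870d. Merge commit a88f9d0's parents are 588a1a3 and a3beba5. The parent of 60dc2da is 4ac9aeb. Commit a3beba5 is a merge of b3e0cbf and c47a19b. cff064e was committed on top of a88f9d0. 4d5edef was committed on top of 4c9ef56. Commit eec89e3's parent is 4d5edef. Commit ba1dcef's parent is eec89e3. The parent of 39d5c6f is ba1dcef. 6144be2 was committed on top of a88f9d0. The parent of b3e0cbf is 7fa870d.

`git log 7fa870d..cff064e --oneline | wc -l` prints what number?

Reachable from cff064e: {588a1a3, 7fa870d, a3beba5, a88f9d0, b3e0cbf, c47a19b, cff064e}.
Reachable from 7fa870d: {7fa870d}.
In cff064e's history but not 7fa870d's: {588a1a3, a3beba5, a88f9d0, b3e0cbf, c47a19b, cff064e} — 6 commits.

6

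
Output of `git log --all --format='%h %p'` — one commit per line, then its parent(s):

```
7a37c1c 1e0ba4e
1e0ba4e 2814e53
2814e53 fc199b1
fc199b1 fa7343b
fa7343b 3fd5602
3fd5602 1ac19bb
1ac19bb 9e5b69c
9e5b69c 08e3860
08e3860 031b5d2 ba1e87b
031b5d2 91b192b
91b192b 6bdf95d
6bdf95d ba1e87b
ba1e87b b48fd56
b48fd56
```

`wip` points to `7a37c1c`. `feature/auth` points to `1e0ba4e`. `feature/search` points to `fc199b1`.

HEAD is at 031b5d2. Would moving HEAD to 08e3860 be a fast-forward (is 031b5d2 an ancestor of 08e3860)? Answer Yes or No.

A fast-forward from 031b5d2 to 08e3860 is possible iff 031b5d2 is an ancestor of 08e3860.
Ancestors of 08e3860: {031b5d2, 08e3860, 6bdf95d, 91b192b, b48fd56, ba1e87b}.
031b5d2 is among them, so fast-forward is possible.

Yes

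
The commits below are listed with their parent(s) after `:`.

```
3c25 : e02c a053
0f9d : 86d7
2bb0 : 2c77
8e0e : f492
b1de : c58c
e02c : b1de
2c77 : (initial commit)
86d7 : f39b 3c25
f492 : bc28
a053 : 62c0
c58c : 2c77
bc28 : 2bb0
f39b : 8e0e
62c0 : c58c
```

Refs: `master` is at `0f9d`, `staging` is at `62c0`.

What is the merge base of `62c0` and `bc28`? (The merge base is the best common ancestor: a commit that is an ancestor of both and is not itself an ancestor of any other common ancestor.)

Ancestors of 62c0: {2c77, 62c0, c58c}.
Ancestors of bc28: {2bb0, 2c77, bc28}.
Common ancestors: {2c77}.
The only common ancestor is 2c77, so it is the merge base.

2c77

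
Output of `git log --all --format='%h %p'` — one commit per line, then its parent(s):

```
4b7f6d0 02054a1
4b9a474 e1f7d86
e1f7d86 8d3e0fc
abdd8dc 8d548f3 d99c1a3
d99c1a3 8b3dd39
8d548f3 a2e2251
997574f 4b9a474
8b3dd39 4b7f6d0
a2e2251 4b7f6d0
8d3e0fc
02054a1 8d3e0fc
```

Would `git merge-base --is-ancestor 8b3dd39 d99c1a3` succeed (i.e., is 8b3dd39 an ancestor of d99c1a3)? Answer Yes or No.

Yes

Ancestors of d99c1a3 (commits reachable by following parents): {02054a1, 4b7f6d0, 8b3dd39, 8d3e0fc, d99c1a3}.
8b3dd39 is in that set, so it is an ancestor of d99c1a3.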